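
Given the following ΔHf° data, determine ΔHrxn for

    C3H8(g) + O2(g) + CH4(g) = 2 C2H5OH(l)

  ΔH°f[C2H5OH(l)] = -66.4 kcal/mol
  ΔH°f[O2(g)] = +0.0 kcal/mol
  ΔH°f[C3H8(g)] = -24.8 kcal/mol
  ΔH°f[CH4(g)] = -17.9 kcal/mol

ΔHrxn = -90.1 kcal/mol

ΔH°rxn = Σ nΔHf°(products) − Σ nΔHf°(reactants).
Products: 2·(-66.4) = -132.8
Reactants: 1·(-24.8) + 1·(+0.0) + 1·(-17.9) = -42.7
ΔHrxn = (-132.8) − (-42.7) = -90.1 kcal/mol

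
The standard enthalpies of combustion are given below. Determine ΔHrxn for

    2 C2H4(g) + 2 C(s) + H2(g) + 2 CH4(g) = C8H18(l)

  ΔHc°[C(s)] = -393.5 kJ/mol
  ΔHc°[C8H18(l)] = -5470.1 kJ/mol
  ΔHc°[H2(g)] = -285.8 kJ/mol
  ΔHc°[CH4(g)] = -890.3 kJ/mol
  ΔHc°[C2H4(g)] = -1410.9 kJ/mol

Using ΔH = Σ nΔHc°(reactants) − Σ nΔHc°(products):
= [2·(-1410.9) + 2·(-393.5) + 1·(-285.8) + 2·(-890.3)] − [1·(-5470.1)]
= -205.1 kJ/mol

ΔHrxn = -205.1 kJ/mol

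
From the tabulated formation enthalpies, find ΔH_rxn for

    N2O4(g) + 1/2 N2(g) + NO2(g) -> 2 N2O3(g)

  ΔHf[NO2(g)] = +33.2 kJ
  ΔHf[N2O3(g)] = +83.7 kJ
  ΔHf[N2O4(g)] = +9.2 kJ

Products: 2·(+83.7) = +167.4
Reactants: 1·(+9.2) + 1/2·(+0.0) + 1·(+33.2) = +42.4
ΔH_rxn = (+167.4) − (+42.4) = 125.0 kJ

ΔH_rxn = 125.0 kJ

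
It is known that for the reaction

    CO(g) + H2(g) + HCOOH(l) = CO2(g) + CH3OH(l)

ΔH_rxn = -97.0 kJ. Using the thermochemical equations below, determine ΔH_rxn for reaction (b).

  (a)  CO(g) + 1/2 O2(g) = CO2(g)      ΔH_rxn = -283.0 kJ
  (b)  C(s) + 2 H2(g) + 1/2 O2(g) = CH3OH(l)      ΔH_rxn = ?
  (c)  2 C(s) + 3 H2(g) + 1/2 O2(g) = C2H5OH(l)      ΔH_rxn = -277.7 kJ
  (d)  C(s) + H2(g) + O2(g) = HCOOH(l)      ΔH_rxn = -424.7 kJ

ΔH_rxn = -238.7 kJ

(a) as written: -283.0 kJ
(b) as written: contributes x
(c): not needed.
(d) reversed: +424.7 kJ
-97.0 = (-283.0) + (+424.7) + x
x = (-97.0 − (+141.7)) / (1) = -238.7 kJ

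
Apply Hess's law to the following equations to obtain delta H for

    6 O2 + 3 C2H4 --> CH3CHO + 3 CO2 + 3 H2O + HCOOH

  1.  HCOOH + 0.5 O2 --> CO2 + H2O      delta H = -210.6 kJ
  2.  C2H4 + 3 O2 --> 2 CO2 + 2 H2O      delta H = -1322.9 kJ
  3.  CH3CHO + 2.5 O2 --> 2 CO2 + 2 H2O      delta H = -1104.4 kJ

eq. 1 reversed (reverse to put HCOOH on the product side): +210.6 kJ
eq. 2 × 3 (×3 to match 3 C2H4 in the target): (3)·(-1322.9) = -3968.7 kJ
eq. 3 reversed (reverse to put CH3CHO on the product side): +1104.4 kJ
By Hess's law, delta H = (-1)·(-210.6) + (3)·(-1322.9) + (-1)·(-1104.4) = -2653.7 kJ

delta H = -2653.7 kJ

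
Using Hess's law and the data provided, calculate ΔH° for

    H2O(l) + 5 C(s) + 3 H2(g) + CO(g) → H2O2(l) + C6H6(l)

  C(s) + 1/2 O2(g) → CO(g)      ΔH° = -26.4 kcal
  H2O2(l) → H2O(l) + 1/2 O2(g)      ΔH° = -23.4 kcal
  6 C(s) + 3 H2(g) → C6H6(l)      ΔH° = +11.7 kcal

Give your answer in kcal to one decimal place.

ΔH° = 61.5 kcal

equation 1 reversed: +26.4 kcal
equation 2 reversed: +23.4 kcal
equation 3 as written: +11.7 kcal
ΔH° = (+26.4) + (+23.4) + (+11.7) = 61.5 kcal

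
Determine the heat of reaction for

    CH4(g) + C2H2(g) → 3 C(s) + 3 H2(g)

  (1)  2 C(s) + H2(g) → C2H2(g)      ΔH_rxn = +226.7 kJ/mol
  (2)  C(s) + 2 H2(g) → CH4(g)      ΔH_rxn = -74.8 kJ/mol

(1) reversed (C2H2(g) must end up as a reactant): -226.7 kJ/mol
(2) reversed (reverse to put CH4(g) on the reactant side): +74.8 kJ/mol
Summing the manipulated equations, ΔH_rxn = (-1)·(+226.7) + (-1)·(-74.8) = -151.9 kJ/mol

ΔH_rxn = -151.9 kJ/mol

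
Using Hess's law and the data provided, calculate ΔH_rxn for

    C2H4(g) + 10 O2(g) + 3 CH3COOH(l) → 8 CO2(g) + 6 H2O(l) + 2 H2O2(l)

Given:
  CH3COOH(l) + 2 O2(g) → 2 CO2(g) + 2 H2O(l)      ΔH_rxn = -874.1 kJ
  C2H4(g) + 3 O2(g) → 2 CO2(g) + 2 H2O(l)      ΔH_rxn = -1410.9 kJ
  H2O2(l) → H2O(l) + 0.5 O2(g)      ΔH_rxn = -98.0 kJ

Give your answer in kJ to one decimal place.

ΔH_rxn = -3837.2 kJ

equation 1 × 3 (×3 to match 3 CH3COOH(l) in the target): (3)·(-874.1) = -2622.3 kJ
equation 2 as written (C2H4(g) already on the reactant side): -1410.9 kJ
equation 3 reversed and × 2 (reverse to put H2O2(l) on the product side; ×2 to match 2 H2O2(l) in the target): (-2)·(-98.0) = +196.0 kJ
Summing the manipulated equations, ΔH_rxn = (3)·(-874.1) + (1)·(-1410.9) + (-2)·(-98.0) = -3837.2 kJ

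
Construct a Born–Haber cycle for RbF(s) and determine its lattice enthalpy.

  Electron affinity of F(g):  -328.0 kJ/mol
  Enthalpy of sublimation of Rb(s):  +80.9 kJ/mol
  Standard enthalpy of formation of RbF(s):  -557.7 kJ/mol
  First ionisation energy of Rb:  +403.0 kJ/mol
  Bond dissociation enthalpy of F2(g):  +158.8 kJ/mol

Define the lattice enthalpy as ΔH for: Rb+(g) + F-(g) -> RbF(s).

ΔHf° = 1·ΔHsub + 1·(ΣIE) + 1/2·D(F2) + 1·EA + U
-557.7 = 1·(+80.9) + 1·(+403.0) + 1/2·(+158.8) + 1·(-328.0) + U
U = -557.7 − (+235.3) = -793.0 kJ/mol

U = -793.0 kJ/mol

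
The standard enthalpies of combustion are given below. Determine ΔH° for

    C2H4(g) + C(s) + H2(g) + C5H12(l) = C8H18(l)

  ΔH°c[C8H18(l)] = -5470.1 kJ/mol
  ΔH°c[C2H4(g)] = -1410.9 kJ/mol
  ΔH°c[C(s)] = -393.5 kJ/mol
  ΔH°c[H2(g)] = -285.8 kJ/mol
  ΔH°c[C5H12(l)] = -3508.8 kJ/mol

ΔH° = -128.9 kJ/mol

With combustion enthalpies, reactants minus products:
= [1·(-1410.9) + 1·(-393.5) + 1·(-285.8) + 1·(-3508.8)] − [1·(-5470.1)]
= -128.9 kJ/mol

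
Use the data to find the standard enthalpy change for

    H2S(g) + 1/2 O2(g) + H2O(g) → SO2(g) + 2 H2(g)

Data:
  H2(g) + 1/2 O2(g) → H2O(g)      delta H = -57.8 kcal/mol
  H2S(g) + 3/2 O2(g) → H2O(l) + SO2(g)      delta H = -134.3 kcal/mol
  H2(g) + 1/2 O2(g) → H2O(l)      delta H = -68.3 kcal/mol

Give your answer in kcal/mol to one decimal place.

delta H = -8.2 kcal/mol

equation 1 reversed: +57.8 kcal/mol
equation 2 as written: -134.3 kcal/mol
equation 3 reversed: +68.3 kcal/mol
delta H = (-1)·(-57.8) + (1)·(-134.3) + (-1)·(-68.3) = -8.2 kcal/mol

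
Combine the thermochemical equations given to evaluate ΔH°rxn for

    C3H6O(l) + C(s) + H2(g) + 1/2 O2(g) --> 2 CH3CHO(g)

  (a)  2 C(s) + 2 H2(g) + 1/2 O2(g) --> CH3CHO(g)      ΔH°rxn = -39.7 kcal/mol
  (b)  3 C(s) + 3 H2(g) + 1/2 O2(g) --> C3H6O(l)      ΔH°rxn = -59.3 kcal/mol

(a) × 2: (2)·(-39.7) = -79.4 kcal/mol
(b) reversed: +59.3 kcal/mol
ΔH°rxn = (-79.4) + (+59.3) = -20.1 kcal/mol

ΔH°rxn = -20.1 kcal/mol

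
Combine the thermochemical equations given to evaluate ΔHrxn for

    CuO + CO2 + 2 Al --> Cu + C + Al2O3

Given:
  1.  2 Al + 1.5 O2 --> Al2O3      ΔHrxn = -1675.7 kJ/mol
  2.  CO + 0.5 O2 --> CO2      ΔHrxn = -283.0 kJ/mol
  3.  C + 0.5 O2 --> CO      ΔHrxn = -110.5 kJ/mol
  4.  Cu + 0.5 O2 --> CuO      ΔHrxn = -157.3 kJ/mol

ΔHrxn = -1124.9 kJ/mol

eq. 1 as written: -1675.7 kJ/mol
eq. 2 reversed: +283.0 kJ/mol
eq. 3 reversed: +110.5 kJ/mol
eq. 4 reversed: +157.3 kJ/mol
ΔHrxn = (1)·(-1675.7) + (-1)·(-283.0) + (-1)·(-110.5) + (-1)·(-157.3) = -1124.9 kJ/mol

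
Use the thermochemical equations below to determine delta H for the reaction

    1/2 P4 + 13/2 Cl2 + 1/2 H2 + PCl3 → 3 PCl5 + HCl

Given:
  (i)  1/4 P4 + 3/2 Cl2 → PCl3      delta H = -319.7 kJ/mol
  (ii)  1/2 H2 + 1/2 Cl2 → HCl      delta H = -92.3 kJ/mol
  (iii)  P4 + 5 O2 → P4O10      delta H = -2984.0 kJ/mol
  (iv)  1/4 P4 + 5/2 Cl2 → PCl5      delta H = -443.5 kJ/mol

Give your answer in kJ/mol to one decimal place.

(i) reversed: +319.7 kJ/mol
(ii) as written: -92.3 kJ/mol
(iii): not needed.
(iv) × 3: (3)·(-443.5) = -1330.5 kJ/mol
delta H = (+319.7) + (-92.3) + (-1330.5) = -1103.1 kJ/mol

delta H = -1103.1 kJ/mol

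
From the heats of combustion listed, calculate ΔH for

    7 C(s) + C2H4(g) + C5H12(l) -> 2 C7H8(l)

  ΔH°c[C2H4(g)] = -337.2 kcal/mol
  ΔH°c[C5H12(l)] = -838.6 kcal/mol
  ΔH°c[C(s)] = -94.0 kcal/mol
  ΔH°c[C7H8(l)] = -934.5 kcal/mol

ΔH = 35.2 kcal/mol

With combustion enthalpies, reactants minus products:
= [7·(-94.0) + 1·(-337.2) + 1·(-838.6)] − [2·(-934.5)]
= 35.2 kcal/mol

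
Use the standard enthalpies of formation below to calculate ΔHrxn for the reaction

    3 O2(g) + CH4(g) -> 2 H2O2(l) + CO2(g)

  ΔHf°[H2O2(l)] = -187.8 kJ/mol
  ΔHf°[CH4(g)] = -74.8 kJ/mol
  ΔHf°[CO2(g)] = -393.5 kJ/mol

ΔHrxn = -694.3 kJ/mol

Products: 2·(-187.8) + 1·(-393.5) = -769.1
Reactants: 3·(+0.0) + 1·(-74.8) = -74.8
ΔHrxn = (-769.1) − (-74.8) = -694.3 kJ/mol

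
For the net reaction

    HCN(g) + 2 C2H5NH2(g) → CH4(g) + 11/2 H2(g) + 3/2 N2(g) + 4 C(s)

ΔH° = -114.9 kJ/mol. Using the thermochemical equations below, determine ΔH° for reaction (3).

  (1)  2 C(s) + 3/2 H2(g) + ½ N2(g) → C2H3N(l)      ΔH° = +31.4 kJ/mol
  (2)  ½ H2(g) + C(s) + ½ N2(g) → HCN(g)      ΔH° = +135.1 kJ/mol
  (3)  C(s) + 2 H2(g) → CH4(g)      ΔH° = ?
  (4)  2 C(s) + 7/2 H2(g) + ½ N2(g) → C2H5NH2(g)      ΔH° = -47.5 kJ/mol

ΔH° = -74.8 kJ/mol

(1): not needed (C2H3N(l) appears nowhere else).
(2) reversed (HCN(g) must end up as a reactant): -135.1 kJ/mol
(3) as written (CH4(g) already on the product side): contributes x
(4) reversed and × 2 (C2H5NH2(g) must end up as a reactant; ×2 to match 2 C2H5NH2(g) in the target): (-2)·(-47.5) = +95.0 kJ/mol
-114.9 = (-135.1) + (+95.0) + x
x = (-114.9 − (-40.1)) / (1) = -74.8 kJ/mol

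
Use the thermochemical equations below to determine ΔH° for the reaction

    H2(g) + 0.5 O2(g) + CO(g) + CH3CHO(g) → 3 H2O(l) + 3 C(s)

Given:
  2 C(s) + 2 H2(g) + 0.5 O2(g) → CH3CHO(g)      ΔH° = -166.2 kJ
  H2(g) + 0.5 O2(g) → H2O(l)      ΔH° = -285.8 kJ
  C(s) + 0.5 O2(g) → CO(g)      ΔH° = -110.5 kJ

ΔH° = -580.7 kJ

equation 1 reversed: +166.2 kJ
equation 2 × 3: (3)·(-285.8) = -857.4 kJ
equation 3 reversed: +110.5 kJ
Combining the equations, ΔH° = (-1)·(-166.2) + (3)·(-285.8) + (-1)·(-110.5) = -580.7 kJ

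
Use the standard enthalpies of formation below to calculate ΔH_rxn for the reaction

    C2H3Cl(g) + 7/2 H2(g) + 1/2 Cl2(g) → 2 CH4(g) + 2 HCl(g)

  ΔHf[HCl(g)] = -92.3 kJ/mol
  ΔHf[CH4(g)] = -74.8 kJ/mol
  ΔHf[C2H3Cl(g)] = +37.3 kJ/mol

ΔH_rxn = -371.5 kJ/mol

ΔH°rxn = Σ nΔHf°(products) − Σ nΔHf°(reactants).
Products: 2·(-74.8) + 2·(-92.3) = -334.2
Reactants: 1·(+37.3) + 7/2·(+0.0) + 1/2·(+0.0) = +37.3
ΔH_rxn = (-334.2) − (+37.3) = -371.5 kJ/mol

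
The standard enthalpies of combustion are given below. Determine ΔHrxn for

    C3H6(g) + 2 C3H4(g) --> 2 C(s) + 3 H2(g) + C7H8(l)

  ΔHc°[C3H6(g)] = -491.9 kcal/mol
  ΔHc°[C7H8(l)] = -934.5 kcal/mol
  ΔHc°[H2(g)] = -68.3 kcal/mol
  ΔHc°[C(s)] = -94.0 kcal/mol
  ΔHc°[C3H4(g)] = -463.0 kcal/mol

ΔHrxn = -90.5 kcal/mol

With combustion enthalpies, reactants minus products:
= [1·(-491.9) + 2·(-463.0)] − [2·(-94.0) + 3·(-68.3) + 1·(-934.5)]
= -90.5 kcal/mol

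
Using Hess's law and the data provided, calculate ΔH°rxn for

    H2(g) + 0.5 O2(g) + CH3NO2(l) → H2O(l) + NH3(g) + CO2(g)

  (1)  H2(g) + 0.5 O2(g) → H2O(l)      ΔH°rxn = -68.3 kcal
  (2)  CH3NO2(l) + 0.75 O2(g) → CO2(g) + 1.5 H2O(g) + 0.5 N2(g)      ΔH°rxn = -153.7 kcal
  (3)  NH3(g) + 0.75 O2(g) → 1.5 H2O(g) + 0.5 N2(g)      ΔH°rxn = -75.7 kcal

ΔH°rxn = -146.3 kcal

(1) as written: -68.3 kcal
(2) as written: -153.7 kcal
(3) reversed: +75.7 kcal
ΔH°rxn = (-68.3) + (-153.7) + (+75.7) = -146.3 kcal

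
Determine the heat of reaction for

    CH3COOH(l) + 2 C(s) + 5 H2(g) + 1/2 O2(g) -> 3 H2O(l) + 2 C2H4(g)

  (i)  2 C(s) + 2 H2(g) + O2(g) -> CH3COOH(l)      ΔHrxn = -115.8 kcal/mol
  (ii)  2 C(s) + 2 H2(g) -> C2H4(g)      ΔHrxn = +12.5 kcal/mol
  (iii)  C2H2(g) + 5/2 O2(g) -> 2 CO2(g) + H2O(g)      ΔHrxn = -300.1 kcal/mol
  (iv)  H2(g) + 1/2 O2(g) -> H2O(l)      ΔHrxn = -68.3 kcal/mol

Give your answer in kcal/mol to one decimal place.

ΔHrxn = -64.1 kcal/mol

(i) reversed: +115.8 kcal/mol
(ii) × 2: (2)·(+12.5) = +25.0 kcal/mol
(iii): not needed.
(iv) × 3: (3)·(-68.3) = -204.9 kcal/mol
Combining the equations, ΔHrxn = (+115.8) + (+25.0) + (-204.9) = -64.1 kcal/mol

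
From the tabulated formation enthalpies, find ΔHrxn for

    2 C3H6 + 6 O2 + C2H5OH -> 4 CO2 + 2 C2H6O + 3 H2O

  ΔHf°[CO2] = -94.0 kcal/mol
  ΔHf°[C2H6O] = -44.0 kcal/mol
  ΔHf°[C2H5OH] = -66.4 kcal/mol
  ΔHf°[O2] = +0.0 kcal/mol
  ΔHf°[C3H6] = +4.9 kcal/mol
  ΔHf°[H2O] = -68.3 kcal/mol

ΔHrxn = -612.3 kcal/mol

ΔH°rxn = Σ nΔHf°(products) − Σ nΔHf°(reactants).
Products: 4·(-94.0) + 2·(-44.0) + 3·(-68.3) = -668.9
Reactants: 2·(+4.9) + 6·(+0.0) + 1·(-66.4) = -56.6
ΔHrxn = (-668.9) − (-56.6) = -612.3 kcal/mol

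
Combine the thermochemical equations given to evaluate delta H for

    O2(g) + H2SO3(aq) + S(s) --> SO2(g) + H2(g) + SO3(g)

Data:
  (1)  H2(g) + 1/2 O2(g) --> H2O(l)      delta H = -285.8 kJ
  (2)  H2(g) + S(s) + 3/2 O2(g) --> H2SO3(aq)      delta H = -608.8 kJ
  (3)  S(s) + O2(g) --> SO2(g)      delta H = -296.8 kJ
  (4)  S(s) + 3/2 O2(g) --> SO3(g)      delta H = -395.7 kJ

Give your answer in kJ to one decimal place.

(1): not needed (H2O(l) appears nowhere else).
(2) reversed (reverse to put H2SO3(aq) on the reactant side): +608.8 kJ
(3) as written (SO2(g) already on the product side): -296.8 kJ
(4) as written (SO3(g) already on the product side): -395.7 kJ
delta H = (+608.8) + (-296.8) + (-395.7) = -83.7 kJ

delta H = -83.7 kJ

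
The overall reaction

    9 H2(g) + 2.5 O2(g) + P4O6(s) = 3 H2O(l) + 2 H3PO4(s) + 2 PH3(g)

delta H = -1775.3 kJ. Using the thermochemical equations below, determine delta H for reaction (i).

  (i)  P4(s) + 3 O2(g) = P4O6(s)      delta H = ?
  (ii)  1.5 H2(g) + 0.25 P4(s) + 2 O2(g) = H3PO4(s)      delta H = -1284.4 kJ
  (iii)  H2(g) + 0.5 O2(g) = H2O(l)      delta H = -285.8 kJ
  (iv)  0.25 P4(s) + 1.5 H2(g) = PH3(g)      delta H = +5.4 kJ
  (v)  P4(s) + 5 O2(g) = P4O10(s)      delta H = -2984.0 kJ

delta H = -1640.1 kJ

(i) reversed (reverse to put P4O6(s) on the reactant side): contributes −x
(ii) × 2 (scale by 2 for the 2 H3PO4(s)): (2)·(-1284.4) = -2568.8 kJ
(iii) × 3 (scale by 3 for the 3 H2O(l)): (3)·(-285.8) = -857.4 kJ
(iv) × 2 (×2 to match 2 PH3(g) in the target): (2)·(+5.4) = +10.8 kJ
(v): not needed (P4O10(s) appears nowhere else).
-1775.3 = (-2568.8) + (-857.4) + (+10.8) − x
x = (-1775.3 − (-3415.4)) / (-1) = -1640.1 kJ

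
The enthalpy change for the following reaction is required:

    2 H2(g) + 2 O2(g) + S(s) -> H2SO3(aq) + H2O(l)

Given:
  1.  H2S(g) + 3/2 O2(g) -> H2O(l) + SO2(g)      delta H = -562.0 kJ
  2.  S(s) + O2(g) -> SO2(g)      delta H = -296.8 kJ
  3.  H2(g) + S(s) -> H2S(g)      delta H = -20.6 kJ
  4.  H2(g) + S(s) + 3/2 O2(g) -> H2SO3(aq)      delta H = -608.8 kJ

eq. 1 as written: -562.0 kJ
eq. 2 reversed: +296.8 kJ
eq. 3 as written: -20.6 kJ
eq. 4 as written: -608.8 kJ
delta H = (1)·(-562.0) + (-1)·(-296.8) + (1)·(-20.6) + (1)·(-608.8) = -894.6 kJ

delta H = -894.6 kJ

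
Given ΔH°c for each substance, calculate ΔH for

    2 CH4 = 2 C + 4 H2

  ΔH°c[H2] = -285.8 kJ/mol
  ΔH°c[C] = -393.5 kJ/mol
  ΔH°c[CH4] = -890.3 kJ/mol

Using ΔH = Σ nΔHc°(reactants) − Σ nΔHc°(products):
= [2·(-890.3)] − [2·(-393.5) + 4·(-285.8)]
= 149.6 kJ/mol

ΔH = 149.6 kJ/mol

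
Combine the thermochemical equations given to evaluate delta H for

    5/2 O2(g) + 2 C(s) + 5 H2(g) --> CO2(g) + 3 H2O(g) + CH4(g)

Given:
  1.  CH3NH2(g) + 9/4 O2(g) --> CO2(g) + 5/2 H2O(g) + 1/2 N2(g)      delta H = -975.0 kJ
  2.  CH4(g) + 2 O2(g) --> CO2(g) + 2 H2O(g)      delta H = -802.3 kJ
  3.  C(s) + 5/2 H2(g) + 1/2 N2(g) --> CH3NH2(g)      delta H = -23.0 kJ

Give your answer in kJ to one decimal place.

eq. 1 × 2: (2)·(-975.0) = -1950.0 kJ
eq. 2 reversed (reverse to put CH4(g) on the product side): +802.3 kJ
eq. 3 × 2 (scale by 2 for the 2 C(s)): (2)·(-23.0) = -46.0 kJ
By Hess's law, delta H = (2)·(-975.0) + (-1)·(-802.3) + (2)·(-23.0) = -1193.7 kJ

delta H = -1193.7 kJ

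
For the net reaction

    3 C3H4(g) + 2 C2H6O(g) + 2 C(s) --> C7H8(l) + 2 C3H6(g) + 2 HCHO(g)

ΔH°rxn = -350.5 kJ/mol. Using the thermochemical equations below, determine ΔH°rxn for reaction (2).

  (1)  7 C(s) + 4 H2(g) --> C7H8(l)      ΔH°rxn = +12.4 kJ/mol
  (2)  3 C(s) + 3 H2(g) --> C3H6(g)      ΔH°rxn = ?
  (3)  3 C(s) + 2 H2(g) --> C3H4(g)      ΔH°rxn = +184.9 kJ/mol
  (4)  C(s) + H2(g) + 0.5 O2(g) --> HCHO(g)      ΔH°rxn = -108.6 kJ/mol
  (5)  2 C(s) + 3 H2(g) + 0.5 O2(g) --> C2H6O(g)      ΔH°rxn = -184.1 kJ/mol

ΔH°rxn = 20.4 kJ/mol

(1) as written: +12.4 kJ/mol
(2) × 2: contributes 2·x
(3) reversed and × 3: (-3)·(+184.9) = -554.7 kJ/mol
(4) × 2: (2)·(-108.6) = -217.2 kJ/mol
(5) reversed and × 2: (-2)·(-184.1) = +368.2 kJ/mol
-350.5 = (+12.4) + (-554.7) + (-217.2) + (+368.2) + 2·x
x = (-350.5 − (-391.3)) / (2) = 20.4 kJ/mol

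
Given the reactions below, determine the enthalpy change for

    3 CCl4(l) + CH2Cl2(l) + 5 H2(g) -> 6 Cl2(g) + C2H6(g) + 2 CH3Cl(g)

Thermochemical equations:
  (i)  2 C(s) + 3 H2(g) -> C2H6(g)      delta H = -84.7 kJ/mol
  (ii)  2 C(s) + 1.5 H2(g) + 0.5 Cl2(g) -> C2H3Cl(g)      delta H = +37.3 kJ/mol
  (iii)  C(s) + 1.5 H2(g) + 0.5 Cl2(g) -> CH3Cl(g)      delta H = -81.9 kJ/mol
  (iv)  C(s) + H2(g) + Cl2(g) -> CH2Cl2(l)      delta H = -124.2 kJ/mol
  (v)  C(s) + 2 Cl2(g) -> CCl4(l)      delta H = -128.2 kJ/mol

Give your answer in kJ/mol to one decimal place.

(i) as written: -84.7 kJ/mol
(ii): not needed.
(iii) × 2: (2)·(-81.9) = -163.8 kJ/mol
(iv) reversed: +124.2 kJ/mol
(v) reversed and × 3: (-3)·(-128.2) = +384.6 kJ/mol
delta H = (1)·(-84.7) + (2)·(-81.9) + (-1)·(-124.2) + (-3)·(-128.2) = 260.3 kJ/mol

delta H = 260.3 kJ/mol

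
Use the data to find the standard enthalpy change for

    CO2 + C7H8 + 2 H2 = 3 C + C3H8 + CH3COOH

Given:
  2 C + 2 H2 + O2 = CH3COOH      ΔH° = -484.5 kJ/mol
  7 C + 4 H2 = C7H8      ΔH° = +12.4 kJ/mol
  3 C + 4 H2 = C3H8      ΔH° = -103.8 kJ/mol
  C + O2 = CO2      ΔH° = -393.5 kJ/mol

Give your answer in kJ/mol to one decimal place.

ΔH° = -207.2 kJ/mol

equation 1 as written: -484.5 kJ/mol
equation 2 reversed: -12.4 kJ/mol
equation 3 as written: -103.8 kJ/mol
equation 4 reversed: +393.5 kJ/mol
ΔH° = (1)·(-484.5) + (-1)·(+12.4) + (1)·(-103.8) + (-1)·(-393.5) = -207.2 kJ/mol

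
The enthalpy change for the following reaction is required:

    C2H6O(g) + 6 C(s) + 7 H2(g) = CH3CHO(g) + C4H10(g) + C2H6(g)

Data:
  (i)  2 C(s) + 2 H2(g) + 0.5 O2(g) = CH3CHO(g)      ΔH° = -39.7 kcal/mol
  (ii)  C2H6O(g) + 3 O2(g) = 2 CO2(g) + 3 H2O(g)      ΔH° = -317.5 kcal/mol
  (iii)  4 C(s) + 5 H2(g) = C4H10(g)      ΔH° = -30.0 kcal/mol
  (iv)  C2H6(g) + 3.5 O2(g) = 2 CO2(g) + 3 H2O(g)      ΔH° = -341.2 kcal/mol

ΔH° = -46.0 kcal/mol

(i) as written: -39.7 kcal/mol
(ii) as written: -317.5 kcal/mol
(iii) as written: -30.0 kcal/mol
(iv) reversed: +341.2 kcal/mol
Summing the manipulated equations, ΔH° = (1)·(-39.7) + (1)·(-317.5) + (1)·(-30.0) + (-1)·(-341.2) = -46.0 kcal/mol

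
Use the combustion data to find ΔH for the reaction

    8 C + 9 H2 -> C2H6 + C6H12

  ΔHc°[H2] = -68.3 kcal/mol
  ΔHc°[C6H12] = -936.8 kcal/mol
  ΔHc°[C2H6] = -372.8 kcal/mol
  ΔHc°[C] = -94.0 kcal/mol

ΔH = -57.1 kcal/mol

Using ΔH = Σ nΔHc°(reactants) − Σ nΔHc°(products):
= [8·(-94.0) + 9·(-68.3)] − [1·(-372.8) + 1·(-936.8)]
= -57.1 kcal/mol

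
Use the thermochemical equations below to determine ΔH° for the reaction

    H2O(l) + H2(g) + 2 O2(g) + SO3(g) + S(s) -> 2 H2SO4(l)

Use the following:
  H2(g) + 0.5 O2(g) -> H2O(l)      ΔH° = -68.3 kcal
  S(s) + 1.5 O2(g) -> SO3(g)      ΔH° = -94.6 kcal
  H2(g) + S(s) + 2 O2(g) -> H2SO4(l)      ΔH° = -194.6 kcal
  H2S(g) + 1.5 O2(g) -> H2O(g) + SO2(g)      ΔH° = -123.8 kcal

ΔH° = -226.3 kcal

equation 1 reversed (reverse to put H2O(l) on the reactant side): +68.3 kcal
equation 2 reversed (SO3(g) must end up as a reactant): +94.6 kcal
equation 3 × 2 (scale by 2 for the 2 H2SO4(l)): (2)·(-194.6) = -389.2 kcal
equation 4: not needed (H2S(g) appears nowhere else).
ΔH° = (-1)·(-68.3) + (-1)·(-94.6) + (2)·(-194.6) = -226.3 kcal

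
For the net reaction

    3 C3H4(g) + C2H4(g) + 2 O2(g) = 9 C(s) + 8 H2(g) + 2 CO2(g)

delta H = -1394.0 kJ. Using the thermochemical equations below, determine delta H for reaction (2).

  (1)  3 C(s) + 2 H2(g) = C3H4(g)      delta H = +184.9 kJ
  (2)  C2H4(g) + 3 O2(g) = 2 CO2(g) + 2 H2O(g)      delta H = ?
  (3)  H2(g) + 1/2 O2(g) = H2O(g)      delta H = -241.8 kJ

(1) reversed and × 3 (C3H4(g) must end up as a reactant; scale by 3 for the 3 C3H4(g)): (-3)·(+184.9) = -554.7 kJ
(2) as written (C2H4(g) already on the reactant side): contributes x
(3) reversed and × 2: (-2)·(-241.8) = +483.6 kJ
-1394.0 = (-554.7) + (+483.6) + x
x = (-1394.0 − (-71.1)) / (1) = -1322.9 kJ

delta H = -1322.9 kJ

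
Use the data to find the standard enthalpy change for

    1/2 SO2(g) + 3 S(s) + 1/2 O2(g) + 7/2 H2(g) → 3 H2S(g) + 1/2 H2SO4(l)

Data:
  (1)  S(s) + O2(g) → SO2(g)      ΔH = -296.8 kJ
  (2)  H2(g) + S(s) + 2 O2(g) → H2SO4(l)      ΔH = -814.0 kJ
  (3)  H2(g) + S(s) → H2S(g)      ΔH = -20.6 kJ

(1) reversed and × 1/2 (reverse to put SO2(g) on the reactant side; ×1/2 to match 1/2 SO2(g) in the target): (-1/2)·(-296.8) = +148.4 kJ
(2) × 1/2 (×1/2 to match 1/2 H2SO4(l) in the target): (1/2)·(-814.0) = -407.0 kJ
(3) × 3 (×3 to match 3 H2S(g) in the target): (3)·(-20.6) = -61.8 kJ
ΔH = (-1/2)·(-296.8) + (1/2)·(-814.0) + (3)·(-20.6) = -320.4 kJ

ΔH = -320.4 kJ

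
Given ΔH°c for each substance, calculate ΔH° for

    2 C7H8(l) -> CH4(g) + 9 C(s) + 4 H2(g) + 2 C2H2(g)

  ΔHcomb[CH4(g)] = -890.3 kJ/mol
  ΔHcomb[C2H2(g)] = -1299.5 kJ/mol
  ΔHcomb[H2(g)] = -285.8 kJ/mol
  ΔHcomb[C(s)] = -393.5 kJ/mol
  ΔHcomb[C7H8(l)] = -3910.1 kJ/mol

With combustion enthalpies, reactants minus products:
= [2·(-3910.1)] − [1·(-890.3) + 9·(-393.5) + 4·(-285.8) + 2·(-1299.5)]
= 353.8 kJ/mol

ΔH° = 353.8 kJ/mol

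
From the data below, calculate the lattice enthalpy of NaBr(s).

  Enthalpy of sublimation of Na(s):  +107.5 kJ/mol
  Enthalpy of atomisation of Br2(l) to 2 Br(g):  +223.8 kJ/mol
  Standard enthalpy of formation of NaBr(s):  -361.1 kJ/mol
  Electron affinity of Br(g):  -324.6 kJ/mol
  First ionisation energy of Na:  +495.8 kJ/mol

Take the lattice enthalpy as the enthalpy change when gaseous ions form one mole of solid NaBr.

ΔHf° = 1·ΔHsub + 1·(ΣIE) + 1/2·D(Br2) + 1·EA + U
-361.1 = 1·(+107.5) + 1·(+495.8) + 1/2·(+223.8) + 1·(-324.6) + U
U = -361.1 − (+390.6) = -751.7 kJ/mol

U = -751.7 kJ/mol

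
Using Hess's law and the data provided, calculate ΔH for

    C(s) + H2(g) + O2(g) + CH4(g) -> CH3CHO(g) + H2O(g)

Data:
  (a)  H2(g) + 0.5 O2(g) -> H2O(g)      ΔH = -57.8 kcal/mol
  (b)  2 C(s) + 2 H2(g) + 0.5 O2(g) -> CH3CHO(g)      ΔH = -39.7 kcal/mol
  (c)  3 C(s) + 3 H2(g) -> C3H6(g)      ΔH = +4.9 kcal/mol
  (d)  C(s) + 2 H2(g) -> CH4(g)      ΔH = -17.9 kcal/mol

(a) as written (H2O(g) already on the product side): -57.8 kcal/mol
(b) as written (CH3CHO(g) already on the product side): -39.7 kcal/mol
(c): not needed (C3H6(g) appears nowhere else).
(d) reversed (CH4(g) must end up as a reactant): +17.9 kcal/mol
Since enthalpy is a state function, ΔH = (1)·(-57.8) + (1)·(-39.7) + (-1)·(-17.9) = -79.6 kcal/mol

ΔH = -79.6 kcal/mol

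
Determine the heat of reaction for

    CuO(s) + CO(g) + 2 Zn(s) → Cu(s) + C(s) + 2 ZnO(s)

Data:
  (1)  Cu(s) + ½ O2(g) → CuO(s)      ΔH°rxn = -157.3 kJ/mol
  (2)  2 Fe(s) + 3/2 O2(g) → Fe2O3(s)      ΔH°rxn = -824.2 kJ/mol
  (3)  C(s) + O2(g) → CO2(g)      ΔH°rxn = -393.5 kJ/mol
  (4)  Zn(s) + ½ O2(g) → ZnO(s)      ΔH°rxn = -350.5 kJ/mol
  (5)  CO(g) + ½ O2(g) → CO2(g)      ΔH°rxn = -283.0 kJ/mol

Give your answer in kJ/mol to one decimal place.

ΔH°rxn = -433.2 kJ/mol

(1) reversed: +157.3 kJ/mol
(2): not needed.
(3) reversed: +393.5 kJ/mol
(4) × 2: (2)·(-350.5) = -701.0 kJ/mol
(5) as written: -283.0 kJ/mol
ΔH°rxn = (-1)·(-157.3) + (-1)·(-393.5) + (2)·(-350.5) + (1)·(-283.0) = -433.2 kJ/mol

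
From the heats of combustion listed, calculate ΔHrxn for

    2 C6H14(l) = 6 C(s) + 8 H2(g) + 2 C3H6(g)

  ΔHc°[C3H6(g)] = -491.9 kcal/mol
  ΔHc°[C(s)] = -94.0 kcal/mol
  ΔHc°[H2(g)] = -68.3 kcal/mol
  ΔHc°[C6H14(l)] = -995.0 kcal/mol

ΔHrxn = 104.2 kcal/mol

With combustion enthalpies, reactants minus products:
= [2·(-995.0)] − [6·(-94.0) + 8·(-68.3) + 2·(-491.9)]
= 104.2 kcal/mol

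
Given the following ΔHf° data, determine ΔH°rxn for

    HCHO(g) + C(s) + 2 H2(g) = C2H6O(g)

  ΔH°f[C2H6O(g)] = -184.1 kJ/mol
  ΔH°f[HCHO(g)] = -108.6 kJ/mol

Products: 1·(-184.1) = -184.1
Reactants: 1·(-108.6) + 1·(+0.0) + 2·(+0.0) = -108.6
ΔH°rxn = (-184.1) − (-108.6) = -75.5 kJ/mol

ΔH°rxn = -75.5 kJ/mol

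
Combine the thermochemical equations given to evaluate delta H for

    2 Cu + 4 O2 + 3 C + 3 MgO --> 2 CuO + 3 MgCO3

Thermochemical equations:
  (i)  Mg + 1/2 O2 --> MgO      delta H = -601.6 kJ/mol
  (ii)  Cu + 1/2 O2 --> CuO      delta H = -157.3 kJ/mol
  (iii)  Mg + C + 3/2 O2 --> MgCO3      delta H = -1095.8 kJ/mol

delta H = -1797.2 kJ/mol

(i) reversed and × 3: (-3)·(-601.6) = +1804.8 kJ/mol
(ii) × 2: (2)·(-157.3) = -314.6 kJ/mol
(iii) × 3: (3)·(-1095.8) = -3287.4 kJ/mol
delta H = (-3)·(-601.6) + (2)·(-157.3) + (3)·(-1095.8) = -1797.2 kJ/mol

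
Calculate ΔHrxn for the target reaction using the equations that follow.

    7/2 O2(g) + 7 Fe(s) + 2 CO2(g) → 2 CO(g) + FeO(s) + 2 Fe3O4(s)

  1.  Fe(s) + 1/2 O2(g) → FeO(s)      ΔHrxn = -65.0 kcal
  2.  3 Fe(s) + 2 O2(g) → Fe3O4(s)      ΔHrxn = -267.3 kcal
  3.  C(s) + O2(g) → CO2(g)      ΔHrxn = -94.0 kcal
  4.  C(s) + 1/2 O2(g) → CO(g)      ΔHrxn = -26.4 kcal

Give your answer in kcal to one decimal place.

ΔHrxn = -464.4 kcal

eq. 1 as written: -65.0 kcal
eq. 2 × 2: (2)·(-267.3) = -534.6 kcal
eq. 3 reversed and × 2: (-2)·(-94.0) = +188.0 kcal
eq. 4 × 2: (2)·(-26.4) = -52.8 kcal
ΔHrxn = (1)·(-65.0) + (2)·(-267.3) + (-2)·(-94.0) + (2)·(-26.4) = -464.4 kcal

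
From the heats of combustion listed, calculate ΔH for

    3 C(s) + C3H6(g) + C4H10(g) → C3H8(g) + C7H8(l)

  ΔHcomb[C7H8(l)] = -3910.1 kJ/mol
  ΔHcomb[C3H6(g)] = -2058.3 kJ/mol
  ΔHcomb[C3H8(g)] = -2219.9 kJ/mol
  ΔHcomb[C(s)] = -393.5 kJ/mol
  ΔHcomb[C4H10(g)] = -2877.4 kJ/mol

ΔH = 13.8 kJ/mol

With combustion enthalpies, reactants minus products:
= [3·(-393.5) + 1·(-2058.3) + 1·(-2877.4)] − [1·(-2219.9) + 1·(-3910.1)]
= 13.8 kJ/mol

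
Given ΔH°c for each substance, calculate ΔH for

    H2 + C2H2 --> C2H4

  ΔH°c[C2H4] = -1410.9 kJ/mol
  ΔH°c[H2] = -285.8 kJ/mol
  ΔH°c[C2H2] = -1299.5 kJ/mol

ΔH = -174.4 kJ/mol

Using ΔH = Σ nΔHc°(reactants) − Σ nΔHc°(products):
= [1·(-285.8) + 1·(-1299.5)] − [1·(-1410.9)]
= -174.4 kJ/mol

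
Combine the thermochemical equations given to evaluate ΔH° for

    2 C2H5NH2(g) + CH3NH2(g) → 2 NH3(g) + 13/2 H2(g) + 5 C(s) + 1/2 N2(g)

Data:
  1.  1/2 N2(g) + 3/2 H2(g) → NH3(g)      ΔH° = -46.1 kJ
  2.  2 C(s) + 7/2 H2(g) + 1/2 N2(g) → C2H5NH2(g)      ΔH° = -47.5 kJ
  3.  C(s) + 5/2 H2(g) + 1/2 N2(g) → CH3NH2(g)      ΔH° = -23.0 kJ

ΔH° = 25.8 kJ

eq. 1 × 2 (×2 to match 2 NH3(g) in the target): (2)·(-46.1) = -92.2 kJ
eq. 2 reversed and × 2 (reverse to put C2H5NH2(g) on the reactant side; ×2 to match 2 C2H5NH2(g) in the target): (-2)·(-47.5) = +95.0 kJ
eq. 3 reversed (reverse to put CH3NH2(g) on the reactant side): +23.0 kJ
ΔH° = (2)·(-46.1) + (-2)·(-47.5) + (-1)·(-23.0) = 25.8 kJ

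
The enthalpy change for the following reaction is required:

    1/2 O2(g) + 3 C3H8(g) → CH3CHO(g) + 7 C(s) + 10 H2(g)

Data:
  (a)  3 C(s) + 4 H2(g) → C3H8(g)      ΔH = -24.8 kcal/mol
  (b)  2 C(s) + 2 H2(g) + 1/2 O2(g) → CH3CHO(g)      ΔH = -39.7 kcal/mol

(a) reversed and × 3: (-3)·(-24.8) = +74.4 kcal/mol
(b) as written: -39.7 kcal/mol
ΔH = (+74.4) + (-39.7) = 34.7 kcal/mol

ΔH = 34.7 kcal/mol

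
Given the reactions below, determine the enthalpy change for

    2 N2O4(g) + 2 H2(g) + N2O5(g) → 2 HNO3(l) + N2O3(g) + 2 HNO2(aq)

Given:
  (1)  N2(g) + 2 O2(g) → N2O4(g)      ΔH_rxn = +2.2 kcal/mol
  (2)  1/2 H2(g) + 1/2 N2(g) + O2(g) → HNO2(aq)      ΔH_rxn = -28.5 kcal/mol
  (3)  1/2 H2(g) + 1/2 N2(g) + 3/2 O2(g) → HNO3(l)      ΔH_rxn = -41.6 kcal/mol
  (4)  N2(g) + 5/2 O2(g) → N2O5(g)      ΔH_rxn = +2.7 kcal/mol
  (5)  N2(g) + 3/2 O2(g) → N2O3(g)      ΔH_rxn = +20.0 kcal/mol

ΔH_rxn = -127.3 kcal/mol

(1) reversed and × 2 (reverse to put N2O4(g) on the reactant side; scale by 2 for the 2 N2O4(g)): (-2)·(+2.2) = -4.4 kcal/mol
(2) × 2 (scale by 2 for the 2 HNO2(aq)): (2)·(-28.5) = -57.0 kcal/mol
(3) × 2 (scale by 2 for the 2 HNO3(l)): (2)·(-41.6) = -83.2 kcal/mol
(4) reversed (reverse to put N2O5(g) on the reactant side): -2.7 kcal/mol
(5) as written (N2O3(g) already on the product side): +20.0 kcal/mol
By Hess's law, ΔH_rxn = (-2)·(+2.2) + (2)·(-28.5) + (2)·(-41.6) + (-1)·(+2.7) + (1)·(+20.0) = -127.3 kcal/mol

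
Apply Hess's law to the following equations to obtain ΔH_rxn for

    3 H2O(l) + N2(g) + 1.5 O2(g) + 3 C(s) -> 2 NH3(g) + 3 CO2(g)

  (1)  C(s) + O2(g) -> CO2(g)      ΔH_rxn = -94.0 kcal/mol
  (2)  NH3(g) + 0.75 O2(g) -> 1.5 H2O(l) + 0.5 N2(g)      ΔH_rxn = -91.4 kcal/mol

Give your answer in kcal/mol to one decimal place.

(1) × 3: (3)·(-94.0) = -282.0 kcal/mol
(2) reversed and × 2: (-2)·(-91.4) = +182.8 kcal/mol
Since enthalpy is a state function, ΔH_rxn = (-282.0) + (+182.8) = -99.2 kcal/mol

ΔH_rxn = -99.2 kcal/mol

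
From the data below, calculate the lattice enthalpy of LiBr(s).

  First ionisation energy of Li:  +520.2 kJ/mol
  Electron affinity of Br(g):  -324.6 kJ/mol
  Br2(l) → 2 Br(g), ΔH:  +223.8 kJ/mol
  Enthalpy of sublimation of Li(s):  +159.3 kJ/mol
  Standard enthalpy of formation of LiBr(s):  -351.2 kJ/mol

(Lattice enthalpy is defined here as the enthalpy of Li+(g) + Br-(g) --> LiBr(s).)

U = -818.0 kJ/mol

ΔHf° = 1·ΔHsub + 1·(ΣIE) + 1/2·D(Br2) + 1·EA + U
-351.2 = 1·(+159.3) + 1·(+520.2) + 1/2·(+223.8) + 1·(-324.6) + U
U = -351.2 − (+466.8) = -818.0 kJ/mol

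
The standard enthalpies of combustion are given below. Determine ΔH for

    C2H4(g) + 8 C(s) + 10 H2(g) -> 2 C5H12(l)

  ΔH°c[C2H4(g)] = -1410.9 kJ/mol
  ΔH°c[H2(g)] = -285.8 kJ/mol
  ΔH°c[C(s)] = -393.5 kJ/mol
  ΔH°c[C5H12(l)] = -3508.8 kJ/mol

With combustion enthalpies, reactants minus products:
= [1·(-1410.9) + 8·(-393.5) + 10·(-285.8)] − [2·(-3508.8)]
= -399.3 kJ/mol

ΔH = -399.3 kJ/mol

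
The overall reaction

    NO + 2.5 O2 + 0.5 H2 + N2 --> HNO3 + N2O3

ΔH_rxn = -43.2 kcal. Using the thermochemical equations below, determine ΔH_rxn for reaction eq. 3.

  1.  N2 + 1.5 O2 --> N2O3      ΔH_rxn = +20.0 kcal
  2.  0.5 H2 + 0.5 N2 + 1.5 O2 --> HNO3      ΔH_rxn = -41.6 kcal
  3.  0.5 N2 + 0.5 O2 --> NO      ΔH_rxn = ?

ΔH_rxn = 21.6 kcal

eq. 1 as written: +20.0 kcal
eq. 2 as written: -41.6 kcal
eq. 3 reversed: contributes −x
-43.2 = (+20.0) + (-41.6) − x
x = (-43.2 − (-21.6)) / (-1) = 21.6 kcal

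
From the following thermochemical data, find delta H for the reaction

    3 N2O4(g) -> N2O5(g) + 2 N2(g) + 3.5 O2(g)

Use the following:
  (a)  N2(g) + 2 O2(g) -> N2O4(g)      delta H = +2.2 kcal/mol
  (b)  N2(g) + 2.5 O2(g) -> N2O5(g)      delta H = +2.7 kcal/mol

(a) reversed and × 3: (-3)·(+2.2) = -6.6 kcal/mol
(b) as written: +2.7 kcal/mol
delta H = (-3)·(+2.2) + (1)·(+2.7) = -3.9 kcal/mol

delta H = -3.9 kcal/mol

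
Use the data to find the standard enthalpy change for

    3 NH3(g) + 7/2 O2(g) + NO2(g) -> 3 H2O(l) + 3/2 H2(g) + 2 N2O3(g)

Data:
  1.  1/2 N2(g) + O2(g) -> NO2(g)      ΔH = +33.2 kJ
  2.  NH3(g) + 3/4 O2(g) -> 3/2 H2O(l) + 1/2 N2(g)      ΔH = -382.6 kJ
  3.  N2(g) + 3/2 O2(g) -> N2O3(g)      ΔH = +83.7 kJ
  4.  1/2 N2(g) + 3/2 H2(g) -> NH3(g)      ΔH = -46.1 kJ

eq. 1 reversed (NO2(g) must end up as a reactant): -33.2 kJ
eq. 2 × 2 (×2 to match 3 H2O(l) in the target): (2)·(-382.6) = -765.2 kJ
eq. 3 × 2 (×2 to match 2 N2O3(g) in the target): (2)·(+83.7) = +167.4 kJ
eq. 4 reversed (reverse to put H2(g) on the product side): +46.1 kJ
ΔH = (-33.2) + (-765.2) + (+167.4) + (+46.1) = -584.9 kJ

ΔH = -584.9 kJ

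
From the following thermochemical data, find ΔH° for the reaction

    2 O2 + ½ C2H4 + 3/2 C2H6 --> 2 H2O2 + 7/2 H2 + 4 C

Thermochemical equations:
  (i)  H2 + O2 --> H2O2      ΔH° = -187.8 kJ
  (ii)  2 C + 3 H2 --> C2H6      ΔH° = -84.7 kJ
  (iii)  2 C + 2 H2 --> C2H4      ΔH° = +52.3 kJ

ΔH° = -274.7 kJ

(i) × 2 (×2 to match 2 H2O2 in the target): (2)·(-187.8) = -375.6 kJ
(ii) reversed and × 3/2 (reverse to put C2H6 on the reactant side; ×3/2 to match 3/2 C2H6 in the target): (-3/2)·(-84.7) = +127.05 kJ
(iii) reversed and × 1/2 (C2H4 must end up as a reactant; scale by 1/2 for the 1/2 C2H4): (-1/2)·(+52.3) = -26.15 kJ
By Hess's law, ΔH° = (-375.6) + (+127.05) + (-26.15) = -274.7 kJ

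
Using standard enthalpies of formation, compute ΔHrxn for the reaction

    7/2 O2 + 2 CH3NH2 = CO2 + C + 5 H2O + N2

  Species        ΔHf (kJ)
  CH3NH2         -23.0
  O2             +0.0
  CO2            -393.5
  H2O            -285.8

ΔHrxn = -1776.5 kJ

Products: 1·(-393.5) + 1·(+0.0) + 5·(-285.8) + 1·(+0.0) = -1822.5
Reactants: 7/2·(+0.0) + 2·(-23.0) = -46.0
ΔHrxn = (-1822.5) − (-46.0) = -1776.5 kJ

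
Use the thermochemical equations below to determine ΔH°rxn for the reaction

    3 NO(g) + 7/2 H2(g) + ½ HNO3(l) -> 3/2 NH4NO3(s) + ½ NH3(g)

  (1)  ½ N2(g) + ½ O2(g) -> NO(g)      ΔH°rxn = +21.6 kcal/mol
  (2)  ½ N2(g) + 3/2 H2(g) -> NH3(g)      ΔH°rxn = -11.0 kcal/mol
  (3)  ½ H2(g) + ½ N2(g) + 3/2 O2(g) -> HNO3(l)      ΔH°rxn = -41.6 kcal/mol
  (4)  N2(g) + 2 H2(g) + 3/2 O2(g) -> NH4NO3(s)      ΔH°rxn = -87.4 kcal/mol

ΔH°rxn = -180.6 kcal/mol

(1) reversed and × 3 (reverse to put NO(g) on the reactant side; scale by 3 for the 3 NO(g)): (-3)·(+21.6) = -64.8 kcal/mol
(2) × 1/2 (scale by 1/2 for the 1/2 NH3(g)): (1/2)·(-11.0) = -5.5 kcal/mol
(3) reversed and × 1/2 (reverse to put HNO3(l) on the reactant side; ×1/2 to match 1/2 HNO3(l) in the target): (-1/2)·(-41.6) = +20.8 kcal/mol
(4) × 3/2 (×3/2 to match 3/2 NH4NO3(s) in the target): (3/2)·(-87.4) = -131.1 kcal/mol
ΔH°rxn = (-3)·(+21.6) + (1/2)·(-11.0) + (-1/2)·(-41.6) + (3/2)·(-87.4) = -180.6 kcal/mol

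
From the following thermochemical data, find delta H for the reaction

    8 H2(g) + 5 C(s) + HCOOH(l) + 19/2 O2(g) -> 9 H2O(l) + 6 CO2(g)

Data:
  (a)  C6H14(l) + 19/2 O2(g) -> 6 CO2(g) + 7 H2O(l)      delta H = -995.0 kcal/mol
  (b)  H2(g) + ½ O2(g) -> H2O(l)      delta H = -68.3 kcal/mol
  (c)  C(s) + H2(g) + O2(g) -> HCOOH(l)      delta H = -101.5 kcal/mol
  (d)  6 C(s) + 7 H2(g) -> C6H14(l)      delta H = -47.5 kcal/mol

delta H = -1077.6 kcal/mol

(a) as written (CO2(g) already on the product side): -995.0 kcal/mol
(b) × 2: (2)·(-68.3) = -136.6 kcal/mol
(c) reversed (HCOOH(l) must end up as a reactant): +101.5 kcal/mol
(d) as written: -47.5 kcal/mol
delta H = (-995.0) + (-136.6) + (+101.5) + (-47.5) = -1077.6 kcal/mol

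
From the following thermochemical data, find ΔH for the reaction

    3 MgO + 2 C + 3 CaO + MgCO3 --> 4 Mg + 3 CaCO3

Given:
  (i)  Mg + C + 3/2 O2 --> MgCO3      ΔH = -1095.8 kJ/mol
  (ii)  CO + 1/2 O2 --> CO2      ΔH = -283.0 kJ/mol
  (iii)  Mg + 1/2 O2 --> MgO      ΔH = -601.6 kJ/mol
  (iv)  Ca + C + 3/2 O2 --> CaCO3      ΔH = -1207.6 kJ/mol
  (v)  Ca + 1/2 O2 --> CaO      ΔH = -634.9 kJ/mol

(i) reversed: +1095.8 kJ/mol
(ii): not needed.
(iii) reversed and × 3: (-3)·(-601.6) = +1804.8 kJ/mol
(iv) × 3: (3)·(-1207.6) = -3622.8 kJ/mol
(v) reversed and × 3: (-3)·(-634.9) = +1904.7 kJ/mol
ΔH = (-1)·(-1095.8) + (-3)·(-601.6) + (3)·(-1207.6) + (-3)·(-634.9) = 1182.5 kJ/mol

ΔH = 1182.5 kJ/mol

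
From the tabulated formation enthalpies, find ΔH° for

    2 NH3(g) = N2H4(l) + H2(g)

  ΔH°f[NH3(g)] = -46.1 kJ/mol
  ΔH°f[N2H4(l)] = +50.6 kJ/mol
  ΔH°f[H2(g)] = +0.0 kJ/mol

Products: 1·(+50.6) + 1·(+0.0) = +50.6
Reactants: 2·(-46.1) = -92.2
ΔH° = (+50.6) − (-92.2) = 142.8 kJ/mol

ΔH° = 142.8 kJ/mol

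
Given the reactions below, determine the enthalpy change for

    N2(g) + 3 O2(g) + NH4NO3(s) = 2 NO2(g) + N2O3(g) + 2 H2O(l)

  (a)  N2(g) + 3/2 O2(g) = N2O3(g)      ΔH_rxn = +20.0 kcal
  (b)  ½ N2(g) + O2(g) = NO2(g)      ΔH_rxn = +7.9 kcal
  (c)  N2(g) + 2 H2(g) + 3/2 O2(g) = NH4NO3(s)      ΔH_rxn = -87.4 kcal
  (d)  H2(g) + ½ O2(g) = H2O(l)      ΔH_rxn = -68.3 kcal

ΔH_rxn = -13.4 kcal

(a) as written (N2O3(g) already on the product side): +20.0 kcal
(b) × 2 (×2 to match 2 NO2(g) in the target): (2)·(+7.9) = +15.8 kcal
(c) reversed (reverse to put NH4NO3(s) on the reactant side): +87.4 kcal
(d) × 2 (×2 to match 2 H2O(l) in the target): (2)·(-68.3) = -136.6 kcal
Combining the equations, ΔH_rxn = (1)·(+20.0) + (2)·(+7.9) + (-1)·(-87.4) + (2)·(-68.3) = -13.4 kcal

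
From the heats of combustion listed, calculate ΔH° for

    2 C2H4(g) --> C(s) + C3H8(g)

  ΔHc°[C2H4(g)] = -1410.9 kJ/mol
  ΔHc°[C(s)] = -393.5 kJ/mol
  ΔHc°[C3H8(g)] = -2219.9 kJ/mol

ΔH° = -208.4 kJ/mol

With combustion enthalpies, reactants minus products:
= [2·(-1410.9)] − [1·(-393.5) + 1·(-2219.9)]
= -208.4 kJ/mol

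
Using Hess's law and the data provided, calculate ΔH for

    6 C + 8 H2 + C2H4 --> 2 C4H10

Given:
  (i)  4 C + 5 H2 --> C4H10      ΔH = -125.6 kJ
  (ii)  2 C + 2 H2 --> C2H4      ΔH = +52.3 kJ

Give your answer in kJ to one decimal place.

(i) × 2: (2)·(-125.6) = -251.2 kJ
(ii) reversed: -52.3 kJ
Summing the manipulated equations, ΔH = (-251.2) + (-52.3) = -303.5 kJ

ΔH = -303.5 kJ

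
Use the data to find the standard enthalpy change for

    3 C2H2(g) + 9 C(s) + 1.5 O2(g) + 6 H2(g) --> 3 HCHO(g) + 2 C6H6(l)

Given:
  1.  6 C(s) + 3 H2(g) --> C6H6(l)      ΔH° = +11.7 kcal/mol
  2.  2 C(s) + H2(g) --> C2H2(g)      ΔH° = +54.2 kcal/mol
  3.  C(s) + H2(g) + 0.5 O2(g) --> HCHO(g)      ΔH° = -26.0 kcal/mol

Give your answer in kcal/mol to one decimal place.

eq. 1 × 2 (×2 to match 2 C6H6(l) in the target): (2)·(+11.7) = +23.4 kcal/mol
eq. 2 reversed and × 3 (reverse to put C2H2(g) on the reactant side; ×3 to match 3 C2H2(g) in the target): (-3)·(+54.2) = -162.6 kcal/mol
eq. 3 × 3 (scale by 3 for the 3 HCHO(g)): (3)·(-26.0) = -78.0 kcal/mol
ΔH° = (2)·(+11.7) + (-3)·(+54.2) + (3)·(-26.0) = -217.2 kcal/mol

ΔH° = -217.2 kcal/mol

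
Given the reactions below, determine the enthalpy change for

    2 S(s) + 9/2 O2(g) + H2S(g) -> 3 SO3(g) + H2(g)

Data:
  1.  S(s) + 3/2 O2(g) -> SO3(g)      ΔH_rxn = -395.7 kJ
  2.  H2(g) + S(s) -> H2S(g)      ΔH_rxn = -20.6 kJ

eq. 1 × 3 (scale by 3 for the 3 SO3(g)): (3)·(-395.7) = -1187.1 kJ
eq. 2 reversed (H2S(g) must end up as a reactant): +20.6 kJ
Combining the equations, ΔH_rxn = (-1187.1) + (+20.6) = -1166.5 kJ

ΔH_rxn = -1166.5 kJ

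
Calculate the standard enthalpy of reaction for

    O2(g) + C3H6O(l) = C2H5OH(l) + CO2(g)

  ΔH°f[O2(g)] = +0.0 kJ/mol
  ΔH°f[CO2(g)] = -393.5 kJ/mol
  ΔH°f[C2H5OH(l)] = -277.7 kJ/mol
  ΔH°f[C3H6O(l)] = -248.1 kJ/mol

Products: 1·(-277.7) + 1·(-393.5) = -671.2
Reactants: 1·(+0.0) + 1·(-248.1) = -248.1
ΔH° = (-671.2) − (-248.1) = -423.1 kJ/mol

ΔH° = -423.1 kJ/mol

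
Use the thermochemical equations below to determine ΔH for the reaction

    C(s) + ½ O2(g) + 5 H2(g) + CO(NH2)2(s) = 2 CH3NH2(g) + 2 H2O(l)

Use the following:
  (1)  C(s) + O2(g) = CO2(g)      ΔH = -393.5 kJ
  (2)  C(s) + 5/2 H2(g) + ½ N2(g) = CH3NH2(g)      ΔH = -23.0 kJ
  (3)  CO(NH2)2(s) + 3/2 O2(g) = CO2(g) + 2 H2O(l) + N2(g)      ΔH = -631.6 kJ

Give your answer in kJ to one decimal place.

(1) reversed: +393.5 kJ
(2) × 2: (2)·(-23.0) = -46.0 kJ
(3) as written: -631.6 kJ
ΔH = (+393.5) + (-46.0) + (-631.6) = -284.1 kJ

ΔH = -284.1 kJ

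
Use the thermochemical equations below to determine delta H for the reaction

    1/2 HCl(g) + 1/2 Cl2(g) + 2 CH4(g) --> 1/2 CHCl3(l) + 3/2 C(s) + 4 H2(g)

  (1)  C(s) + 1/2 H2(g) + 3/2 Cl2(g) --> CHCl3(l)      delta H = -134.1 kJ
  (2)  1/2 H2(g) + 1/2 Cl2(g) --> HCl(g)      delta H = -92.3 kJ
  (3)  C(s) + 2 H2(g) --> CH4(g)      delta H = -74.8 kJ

delta H = 128.7 kJ

(1) × 1/2: (1/2)·(-134.1) = -67.05 kJ
(2) reversed and × 1/2: (-1/2)·(-92.3) = +46.15 kJ
(3) reversed and × 2: (-2)·(-74.8) = +149.6 kJ
Since enthalpy is a state function, delta H = (1/2)·(-134.1) + (-1/2)·(-92.3) + (-2)·(-74.8) = 128.7 kJ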